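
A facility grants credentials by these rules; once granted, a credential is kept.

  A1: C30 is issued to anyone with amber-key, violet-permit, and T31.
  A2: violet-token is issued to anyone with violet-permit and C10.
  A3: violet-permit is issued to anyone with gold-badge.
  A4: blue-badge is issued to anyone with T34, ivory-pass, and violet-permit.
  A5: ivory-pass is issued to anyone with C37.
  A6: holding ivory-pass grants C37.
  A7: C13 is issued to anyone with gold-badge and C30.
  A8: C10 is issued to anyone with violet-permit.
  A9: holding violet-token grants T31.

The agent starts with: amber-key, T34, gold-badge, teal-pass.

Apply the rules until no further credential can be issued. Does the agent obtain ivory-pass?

ivory-pass would need C37 (A5), but C37 is never granted.

No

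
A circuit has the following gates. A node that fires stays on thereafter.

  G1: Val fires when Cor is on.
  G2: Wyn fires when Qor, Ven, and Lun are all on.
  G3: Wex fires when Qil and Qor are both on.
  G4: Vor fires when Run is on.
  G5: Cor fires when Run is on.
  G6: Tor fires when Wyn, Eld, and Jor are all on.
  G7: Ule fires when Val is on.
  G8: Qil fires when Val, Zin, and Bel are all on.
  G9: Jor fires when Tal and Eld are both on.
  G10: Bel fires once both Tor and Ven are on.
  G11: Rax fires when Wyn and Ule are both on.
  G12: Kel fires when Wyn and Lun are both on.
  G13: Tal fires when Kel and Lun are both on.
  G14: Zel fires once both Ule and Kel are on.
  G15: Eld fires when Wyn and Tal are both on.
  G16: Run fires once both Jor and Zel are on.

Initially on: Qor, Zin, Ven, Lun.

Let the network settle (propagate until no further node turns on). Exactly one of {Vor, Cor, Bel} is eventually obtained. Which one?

Qor, Ven, and Lun are on, so Wyn fires (G2).
Wyn and Lun are on, so Kel fires (G12).
G13: Kel and Lun on → Tal on.
G15: Wyn and Tal on → Eld on.
Tal and Eld are on, so Jor fires (G9).
Wyn, Eld, and Jor are on, so Tor fires (G6).
Tor and Ven are on, so Bel fires (G10).
Vor would need Run (G4), but Run never turns on. Cor would need Run (G5), but Run never turns on.

Bel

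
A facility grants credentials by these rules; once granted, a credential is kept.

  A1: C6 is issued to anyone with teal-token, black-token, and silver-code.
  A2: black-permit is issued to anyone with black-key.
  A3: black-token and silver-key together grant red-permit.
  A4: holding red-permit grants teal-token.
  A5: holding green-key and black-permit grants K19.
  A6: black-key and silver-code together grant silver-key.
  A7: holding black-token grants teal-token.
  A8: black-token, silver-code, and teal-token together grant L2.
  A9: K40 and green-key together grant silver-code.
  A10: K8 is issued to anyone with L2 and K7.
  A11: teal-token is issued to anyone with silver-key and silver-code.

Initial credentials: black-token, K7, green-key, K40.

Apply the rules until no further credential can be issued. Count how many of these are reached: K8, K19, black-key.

1

Holding black-token grants teal-token (A7).
Holding K40 and green-key grants silver-code (A9).
Holding black-token, silver-code, and teal-token grants L2 (A8).
Holding L2 and K7 grants K8 (A10).
K8: reached.
K19 would need green-key and black-permit (A5), but black-permit is never granted.
No rule produces black-key, and it is not given.
Reached: K8 — 1 of the 3.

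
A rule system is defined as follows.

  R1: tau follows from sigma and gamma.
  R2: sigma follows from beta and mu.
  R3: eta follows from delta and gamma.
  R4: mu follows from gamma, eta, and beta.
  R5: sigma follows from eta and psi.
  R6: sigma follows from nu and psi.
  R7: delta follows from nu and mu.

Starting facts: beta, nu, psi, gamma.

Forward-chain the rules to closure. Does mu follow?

mu would need gamma, eta, and beta (R4), but eta is never established.

No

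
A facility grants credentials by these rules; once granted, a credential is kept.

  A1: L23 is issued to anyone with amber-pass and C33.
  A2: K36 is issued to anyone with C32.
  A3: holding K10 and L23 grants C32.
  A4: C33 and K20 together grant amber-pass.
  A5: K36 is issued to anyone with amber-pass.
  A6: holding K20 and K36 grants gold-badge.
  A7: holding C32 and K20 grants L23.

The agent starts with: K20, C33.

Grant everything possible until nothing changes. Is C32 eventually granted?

No

C32 would need K10 and L23 (A3), but K10 is never granted.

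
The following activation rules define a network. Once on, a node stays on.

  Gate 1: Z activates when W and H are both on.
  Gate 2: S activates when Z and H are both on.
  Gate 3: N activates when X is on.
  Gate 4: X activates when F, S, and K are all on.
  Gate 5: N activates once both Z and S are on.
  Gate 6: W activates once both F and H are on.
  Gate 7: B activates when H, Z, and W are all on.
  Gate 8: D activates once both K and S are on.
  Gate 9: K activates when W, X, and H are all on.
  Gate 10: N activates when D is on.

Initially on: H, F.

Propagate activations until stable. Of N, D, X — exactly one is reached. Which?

F and H are on, so W activates (Gate 6).
W and H are on, so Z activates (Gate 1).
Gate 2: Z and H on → S on.
Gate 5: Z and S on → N on.
X would need F, S, and K (Gate 4), but K never turns on. D would need K and S (Gate 8), but K never turns on.

N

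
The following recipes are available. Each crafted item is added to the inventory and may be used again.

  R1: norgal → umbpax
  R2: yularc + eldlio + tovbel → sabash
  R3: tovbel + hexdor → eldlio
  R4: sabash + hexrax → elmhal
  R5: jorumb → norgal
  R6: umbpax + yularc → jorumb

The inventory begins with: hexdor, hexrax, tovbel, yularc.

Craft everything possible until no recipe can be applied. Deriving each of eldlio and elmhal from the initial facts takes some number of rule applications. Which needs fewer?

eldlio

eldlio: tovbel + hexdor → eldlio (R3). [1 rule application]
elmhal: Using R3, tovbel and hexdor make eldlio. yularc + eldlio + tovbel → sabash (R2). Using R4, sabash and hexrax make elmhal. [3 rule applications]
eldlio needs fewer.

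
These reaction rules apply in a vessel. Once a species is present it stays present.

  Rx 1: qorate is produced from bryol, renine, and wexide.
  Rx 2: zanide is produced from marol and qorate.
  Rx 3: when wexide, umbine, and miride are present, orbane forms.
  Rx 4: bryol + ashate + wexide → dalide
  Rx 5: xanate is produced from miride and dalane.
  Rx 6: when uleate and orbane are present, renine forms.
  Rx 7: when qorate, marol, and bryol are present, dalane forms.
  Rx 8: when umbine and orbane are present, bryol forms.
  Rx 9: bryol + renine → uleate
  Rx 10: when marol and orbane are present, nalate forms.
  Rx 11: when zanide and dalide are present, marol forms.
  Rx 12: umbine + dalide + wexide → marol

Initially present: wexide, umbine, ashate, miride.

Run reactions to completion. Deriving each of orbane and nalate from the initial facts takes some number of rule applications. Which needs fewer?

orbane: wexide, umbine, and miride present → orbane forms (Rx 3). [1 rule application]
nalate: wexide, umbine, and miride present → orbane forms (Rx 3). umbine and orbane present → bryol forms (Rx 8). bryol, ashate, and wexide present → dalide forms (Rx 4). umbine, dalide, and wexide present → marol forms (Rx 12). marol and orbane present → nalate forms (Rx 10). [5 rule applications]
orbane needs fewer.

orbane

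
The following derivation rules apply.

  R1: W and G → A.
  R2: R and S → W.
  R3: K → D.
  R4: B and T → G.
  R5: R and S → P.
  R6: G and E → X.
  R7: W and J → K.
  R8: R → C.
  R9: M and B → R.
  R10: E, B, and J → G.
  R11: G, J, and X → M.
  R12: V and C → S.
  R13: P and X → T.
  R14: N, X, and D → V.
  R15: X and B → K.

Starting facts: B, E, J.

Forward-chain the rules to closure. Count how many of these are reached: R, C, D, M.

4

E, B, and J hold, so G follows (R10).
G and E hold, so X follows (R6).
G, J, and X hold, so M follows (R11).
X and B hold, so K follows (R15).
M and B hold, so R follows (R9).
From K, R3 gives D.
From R, R8 gives C.
R: reached.
C: reached.
D: reached.
M: reached.
All 4 are reached.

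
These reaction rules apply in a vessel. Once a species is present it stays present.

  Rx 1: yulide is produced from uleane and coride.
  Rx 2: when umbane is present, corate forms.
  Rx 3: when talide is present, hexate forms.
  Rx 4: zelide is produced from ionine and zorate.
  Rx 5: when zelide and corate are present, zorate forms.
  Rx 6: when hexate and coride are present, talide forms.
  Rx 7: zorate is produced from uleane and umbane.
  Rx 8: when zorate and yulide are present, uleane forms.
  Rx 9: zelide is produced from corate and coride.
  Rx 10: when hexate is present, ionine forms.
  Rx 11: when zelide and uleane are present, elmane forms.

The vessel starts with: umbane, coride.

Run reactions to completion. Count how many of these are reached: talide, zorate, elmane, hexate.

umbane present → corate forms (Rx 2).
corate and coride present → zelide forms (Rx 9).
zelide and corate present → zorate forms (Rx 5).
talide would need hexate and coride (Rx 6), but hexate never forms.
zorate: reached.
elmane would need zelide and uleane (Rx 11), but uleane never forms.
hexate would need talide (Rx 3), but talide never forms.
Reached: zorate — 1 of the 4.

1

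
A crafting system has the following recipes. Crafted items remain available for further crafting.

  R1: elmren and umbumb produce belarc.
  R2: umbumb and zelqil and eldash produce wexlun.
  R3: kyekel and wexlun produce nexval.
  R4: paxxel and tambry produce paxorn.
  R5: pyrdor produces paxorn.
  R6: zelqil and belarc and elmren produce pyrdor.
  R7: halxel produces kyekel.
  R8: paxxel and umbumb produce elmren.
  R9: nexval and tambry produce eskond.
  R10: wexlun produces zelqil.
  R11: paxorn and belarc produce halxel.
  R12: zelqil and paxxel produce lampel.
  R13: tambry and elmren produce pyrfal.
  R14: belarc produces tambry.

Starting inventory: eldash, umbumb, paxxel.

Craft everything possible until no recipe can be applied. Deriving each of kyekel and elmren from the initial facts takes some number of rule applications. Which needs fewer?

elmren: Using R8, paxxel and umbumb make elmren. [1 rule application]
kyekel: Using R8, paxxel and umbumb make elmren. Using R1, elmren and umbumb make belarc. Using R14, belarc makes tambry. Using R4, paxxel and tambry make paxorn. Using R11, paxorn and belarc make halxel. halxel → kyekel (R7). [6 rule applications]
elmren needs fewer.

elmren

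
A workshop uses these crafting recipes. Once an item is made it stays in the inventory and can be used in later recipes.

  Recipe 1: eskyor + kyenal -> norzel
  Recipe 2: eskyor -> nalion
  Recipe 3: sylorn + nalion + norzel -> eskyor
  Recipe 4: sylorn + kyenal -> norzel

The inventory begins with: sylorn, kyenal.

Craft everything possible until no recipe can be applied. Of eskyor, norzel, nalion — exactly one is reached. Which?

norzel

Using Recipe 4, sylorn and kyenal make norzel.
eskyor would need sylorn, nalion, and norzel (Recipe 3), but nalion is never obtained. nalion would need eskyor (Recipe 2), but eskyor is never obtained.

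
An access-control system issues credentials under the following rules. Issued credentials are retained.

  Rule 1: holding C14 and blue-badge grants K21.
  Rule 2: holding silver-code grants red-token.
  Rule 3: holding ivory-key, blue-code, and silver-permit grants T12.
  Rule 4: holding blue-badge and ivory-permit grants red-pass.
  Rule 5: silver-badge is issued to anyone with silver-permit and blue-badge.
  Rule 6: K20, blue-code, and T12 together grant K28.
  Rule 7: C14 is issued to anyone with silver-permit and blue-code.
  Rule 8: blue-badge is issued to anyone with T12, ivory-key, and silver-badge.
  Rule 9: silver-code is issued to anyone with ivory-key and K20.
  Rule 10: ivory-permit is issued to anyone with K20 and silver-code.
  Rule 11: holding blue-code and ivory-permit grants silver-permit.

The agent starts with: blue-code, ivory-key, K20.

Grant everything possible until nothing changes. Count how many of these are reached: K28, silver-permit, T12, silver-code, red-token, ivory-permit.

6

Holding ivory-key and K20 grants silver-code (Rule 9).
Holding K20 and silver-code grants ivory-permit (Rule 10).
Holding silver-code grants red-token (Rule 2).
Holding blue-code and ivory-permit grants silver-permit (Rule 11).
Holding ivory-key, blue-code, and silver-permit grants T12 (Rule 3).
Holding K20, blue-code, and T12 grants K28 (Rule 6).
K28: reached.
silver-permit: reached.
T12: reached.
silver-code: reached.
red-token: reached.
ivory-permit: reached.
All 6 are reached.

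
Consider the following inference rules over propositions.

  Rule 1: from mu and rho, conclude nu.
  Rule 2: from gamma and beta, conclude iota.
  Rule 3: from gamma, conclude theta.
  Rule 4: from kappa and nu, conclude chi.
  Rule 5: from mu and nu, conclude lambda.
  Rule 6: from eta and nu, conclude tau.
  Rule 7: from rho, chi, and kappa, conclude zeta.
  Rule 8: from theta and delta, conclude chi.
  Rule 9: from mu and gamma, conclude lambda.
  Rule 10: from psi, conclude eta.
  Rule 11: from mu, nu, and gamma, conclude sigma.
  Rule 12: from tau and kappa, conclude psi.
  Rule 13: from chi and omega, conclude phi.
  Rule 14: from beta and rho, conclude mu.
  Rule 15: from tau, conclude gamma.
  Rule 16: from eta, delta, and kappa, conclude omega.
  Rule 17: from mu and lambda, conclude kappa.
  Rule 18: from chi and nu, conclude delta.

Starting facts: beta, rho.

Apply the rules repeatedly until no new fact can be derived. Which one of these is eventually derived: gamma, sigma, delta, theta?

From beta and rho, Rule 14 gives mu.
From mu and rho, Rule 1 gives nu.
From mu and nu, Rule 5 gives lambda.
From mu and lambda, Rule 17 gives kappa.
kappa and nu hold, so chi follows (Rule 4).
From chi and nu, Rule 18 gives delta.
gamma would need tau (Rule 15), but tau is never established. sigma would need mu, nu, and gamma (Rule 11), but gamma is never established. theta would need gamma (Rule 3), but gamma is never established.

delta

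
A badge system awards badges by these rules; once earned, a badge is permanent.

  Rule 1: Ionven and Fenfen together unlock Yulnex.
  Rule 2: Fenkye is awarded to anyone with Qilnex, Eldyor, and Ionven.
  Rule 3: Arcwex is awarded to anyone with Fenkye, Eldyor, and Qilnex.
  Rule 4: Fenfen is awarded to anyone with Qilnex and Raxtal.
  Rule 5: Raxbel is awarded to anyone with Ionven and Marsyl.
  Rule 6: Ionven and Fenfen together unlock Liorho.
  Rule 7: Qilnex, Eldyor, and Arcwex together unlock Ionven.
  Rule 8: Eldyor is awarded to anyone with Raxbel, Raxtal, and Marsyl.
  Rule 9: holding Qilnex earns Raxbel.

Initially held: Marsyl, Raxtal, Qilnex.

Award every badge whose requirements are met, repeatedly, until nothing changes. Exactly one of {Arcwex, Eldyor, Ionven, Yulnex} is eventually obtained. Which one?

Eldyor

With Qilnex, Raxbel is earned (Rule 9).
With Raxbel, Raxtal, and Marsyl, Eldyor is earned (Rule 8).
Arcwex would need Fenkye, Eldyor, and Qilnex (Rule 3), but Fenkye is never earned. Yulnex would need Ionven and Fenfen (Rule 1), but Ionven is never earned. Ionven would need Qilnex, Eldyor, and Arcwex (Rule 7), but Arcwex is never earned.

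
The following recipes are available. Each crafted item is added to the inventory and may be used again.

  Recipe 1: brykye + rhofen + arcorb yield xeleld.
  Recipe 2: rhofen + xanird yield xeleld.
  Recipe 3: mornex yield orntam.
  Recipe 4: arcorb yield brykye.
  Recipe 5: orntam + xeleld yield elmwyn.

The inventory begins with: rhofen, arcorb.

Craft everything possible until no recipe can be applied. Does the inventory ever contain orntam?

orntam would need mornex (Recipe 3), but mornex is never obtained.

No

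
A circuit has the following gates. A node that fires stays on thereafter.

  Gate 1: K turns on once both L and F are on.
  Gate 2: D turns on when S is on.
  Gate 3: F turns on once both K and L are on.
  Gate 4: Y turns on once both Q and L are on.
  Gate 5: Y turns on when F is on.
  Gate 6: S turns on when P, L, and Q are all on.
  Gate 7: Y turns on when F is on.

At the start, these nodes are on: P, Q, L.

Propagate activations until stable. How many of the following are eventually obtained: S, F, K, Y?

Gate 4: Q and L on → Y on.
Gate 6: P, L, and Q on → S on.
S: reached.
F would need K and L (Gate 3), but K never turns on.
K would need L and F (Gate 1), but F never turns on.
Y: reached.
Reached: S and Y — 2 of the 4.

2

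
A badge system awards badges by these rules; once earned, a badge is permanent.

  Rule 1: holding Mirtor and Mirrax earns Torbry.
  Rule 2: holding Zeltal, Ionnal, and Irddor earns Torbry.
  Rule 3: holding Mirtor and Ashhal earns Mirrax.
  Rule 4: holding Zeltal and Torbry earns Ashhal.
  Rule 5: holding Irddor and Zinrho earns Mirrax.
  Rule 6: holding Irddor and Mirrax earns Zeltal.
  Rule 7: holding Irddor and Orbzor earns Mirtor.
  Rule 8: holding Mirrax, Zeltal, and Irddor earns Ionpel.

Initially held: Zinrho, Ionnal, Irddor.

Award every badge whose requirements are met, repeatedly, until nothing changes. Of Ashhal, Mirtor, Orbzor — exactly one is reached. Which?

Ashhal

With Irddor and Zinrho, Mirrax is earned (Rule 5).
With Irddor and Mirrax, Zeltal is earned (Rule 6).
With Zeltal, Ionnal, and Irddor, Torbry is earned (Rule 2).
With Zeltal and Torbry, Ashhal is earned (Rule 4).
Mirtor would need Irddor and Orbzor (Rule 7), but Orbzor is never earned. No rule produces Orbzor, and it is not given.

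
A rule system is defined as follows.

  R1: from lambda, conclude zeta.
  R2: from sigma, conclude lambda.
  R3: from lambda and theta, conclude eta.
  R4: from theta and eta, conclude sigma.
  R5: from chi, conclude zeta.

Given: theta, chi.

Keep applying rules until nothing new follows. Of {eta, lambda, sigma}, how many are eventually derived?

eta would need lambda and theta (R3), but lambda is never established.
lambda would need sigma (R2), but sigma is never established.
sigma would need theta and eta (R4), but eta is never established.
None of the 3 are reached.

0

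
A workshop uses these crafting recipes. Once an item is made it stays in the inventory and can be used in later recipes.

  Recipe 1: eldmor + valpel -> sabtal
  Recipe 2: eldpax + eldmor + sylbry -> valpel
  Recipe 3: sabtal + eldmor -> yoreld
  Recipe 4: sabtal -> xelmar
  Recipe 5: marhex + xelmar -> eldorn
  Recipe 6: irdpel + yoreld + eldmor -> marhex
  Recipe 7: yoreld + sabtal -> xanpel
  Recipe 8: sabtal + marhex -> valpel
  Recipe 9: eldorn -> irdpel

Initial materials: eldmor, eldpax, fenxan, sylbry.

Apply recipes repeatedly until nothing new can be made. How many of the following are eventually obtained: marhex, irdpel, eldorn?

0

marhex would need irdpel, yoreld, and eldmor (Recipe 6), but irdpel is never obtained.
irdpel would need eldorn (Recipe 9), but eldorn is never obtained.
eldorn would need marhex and xelmar (Recipe 5), but marhex is never obtained.
None of the 3 are reached.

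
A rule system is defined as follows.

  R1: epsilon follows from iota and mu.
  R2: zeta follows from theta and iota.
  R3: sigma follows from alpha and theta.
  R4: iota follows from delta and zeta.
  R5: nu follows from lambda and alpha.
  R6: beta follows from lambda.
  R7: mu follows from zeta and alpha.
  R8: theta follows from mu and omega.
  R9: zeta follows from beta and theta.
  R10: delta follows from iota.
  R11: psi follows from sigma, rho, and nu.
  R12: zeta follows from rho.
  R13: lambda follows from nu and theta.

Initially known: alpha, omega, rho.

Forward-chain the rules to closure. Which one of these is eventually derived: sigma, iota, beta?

sigma

From rho, R12 gives zeta.
zeta and alpha hold, so mu follows (R7).
From mu and omega, R8 gives theta.
From alpha and theta, R3 gives sigma.
iota would need delta and zeta (R4), but delta is never established. beta would need lambda (R6), but lambda is never established.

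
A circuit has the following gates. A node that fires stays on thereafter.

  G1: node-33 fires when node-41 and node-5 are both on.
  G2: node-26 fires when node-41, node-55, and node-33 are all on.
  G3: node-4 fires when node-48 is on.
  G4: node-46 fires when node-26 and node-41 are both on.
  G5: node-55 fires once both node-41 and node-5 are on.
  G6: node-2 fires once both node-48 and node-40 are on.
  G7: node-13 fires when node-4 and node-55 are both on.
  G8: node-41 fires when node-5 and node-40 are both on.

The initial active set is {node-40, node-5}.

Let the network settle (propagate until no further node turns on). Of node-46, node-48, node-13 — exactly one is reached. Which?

G8: node-5 and node-40 on → node-41 on.
node-41 and node-5 are on, so node-55 fires (G5).
G1: node-41 and node-5 on → node-33 on.
node-41, node-55, and node-33 are on, so node-26 fires (G2).
node-26 and node-41 are on, so node-46 fires (G4).
node-13 would need node-4 and node-55 (G7), but node-4 never turns on. No rule produces node-48, and it is not given.

node-46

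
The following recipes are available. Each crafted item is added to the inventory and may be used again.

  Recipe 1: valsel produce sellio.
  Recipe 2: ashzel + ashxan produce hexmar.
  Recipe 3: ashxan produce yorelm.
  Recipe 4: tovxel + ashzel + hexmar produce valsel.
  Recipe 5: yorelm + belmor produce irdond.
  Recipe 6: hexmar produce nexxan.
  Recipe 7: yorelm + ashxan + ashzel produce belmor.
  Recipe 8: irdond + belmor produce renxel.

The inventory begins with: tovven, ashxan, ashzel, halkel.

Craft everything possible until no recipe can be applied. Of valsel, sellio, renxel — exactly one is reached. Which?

renxel

Using Recipe 3, ashxan makes yorelm.
Using Recipe 7, yorelm, ashxan, and ashzel make belmor.
yorelm + belmor → irdond (Recipe 5).
irdond + belmor → renxel (Recipe 8).
valsel would need tovxel, ashzel, and hexmar (Recipe 4), but tovxel is never obtained. sellio would need valsel (Recipe 1), but valsel is never obtained.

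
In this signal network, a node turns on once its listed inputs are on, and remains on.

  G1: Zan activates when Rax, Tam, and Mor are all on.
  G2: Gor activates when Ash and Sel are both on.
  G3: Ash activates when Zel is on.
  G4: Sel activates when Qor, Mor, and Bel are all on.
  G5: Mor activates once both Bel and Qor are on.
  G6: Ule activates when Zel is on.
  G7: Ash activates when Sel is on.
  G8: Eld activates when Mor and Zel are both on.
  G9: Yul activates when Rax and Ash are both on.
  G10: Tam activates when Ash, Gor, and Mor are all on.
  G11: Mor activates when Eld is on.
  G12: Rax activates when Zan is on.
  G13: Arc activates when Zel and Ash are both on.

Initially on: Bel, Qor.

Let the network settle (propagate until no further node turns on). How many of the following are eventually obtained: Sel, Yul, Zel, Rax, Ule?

1

Bel and Qor are on, so Mor activates (G5).
Qor, Mor, and Bel are on, so Sel activates (G4).
Sel: reached.
Yul would need Rax and Ash (G9), but Rax never turns on.
No rule produces Zel, and it is not given.
Rax would need Zan (G12), but Zan never turns on.
Ule would need Zel (G6), but Zel never turns on.
Reached: Sel — 1 of the 5.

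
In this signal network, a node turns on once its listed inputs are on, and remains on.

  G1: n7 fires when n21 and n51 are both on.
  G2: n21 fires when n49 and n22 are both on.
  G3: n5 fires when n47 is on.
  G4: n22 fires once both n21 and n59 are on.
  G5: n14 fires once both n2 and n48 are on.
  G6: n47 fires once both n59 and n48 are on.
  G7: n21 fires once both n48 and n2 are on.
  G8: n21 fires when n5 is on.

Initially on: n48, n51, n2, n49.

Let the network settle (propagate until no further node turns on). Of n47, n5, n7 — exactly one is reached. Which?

n7

n48 and n2 are on, so n21 fires (G7).
n21 and n51 are on, so n7 fires (G1).
n47 would need n59 and n48 (G6), but n59 never turns on. n5 would need n47 (G3), but n47 never turns on.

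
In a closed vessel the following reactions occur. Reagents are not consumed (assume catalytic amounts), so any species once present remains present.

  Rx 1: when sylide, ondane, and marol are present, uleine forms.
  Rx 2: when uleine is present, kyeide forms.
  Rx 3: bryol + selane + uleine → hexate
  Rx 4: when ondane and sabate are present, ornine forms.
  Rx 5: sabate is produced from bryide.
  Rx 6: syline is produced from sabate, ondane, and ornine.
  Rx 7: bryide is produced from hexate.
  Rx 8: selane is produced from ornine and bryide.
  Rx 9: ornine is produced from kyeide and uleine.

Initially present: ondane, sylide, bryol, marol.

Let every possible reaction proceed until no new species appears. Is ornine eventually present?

sylide, ondane, and marol present → uleine forms (Rx 1).
uleine present → kyeide forms (Rx 2).
kyeide and uleine present → ornine forms (Rx 9).

Yes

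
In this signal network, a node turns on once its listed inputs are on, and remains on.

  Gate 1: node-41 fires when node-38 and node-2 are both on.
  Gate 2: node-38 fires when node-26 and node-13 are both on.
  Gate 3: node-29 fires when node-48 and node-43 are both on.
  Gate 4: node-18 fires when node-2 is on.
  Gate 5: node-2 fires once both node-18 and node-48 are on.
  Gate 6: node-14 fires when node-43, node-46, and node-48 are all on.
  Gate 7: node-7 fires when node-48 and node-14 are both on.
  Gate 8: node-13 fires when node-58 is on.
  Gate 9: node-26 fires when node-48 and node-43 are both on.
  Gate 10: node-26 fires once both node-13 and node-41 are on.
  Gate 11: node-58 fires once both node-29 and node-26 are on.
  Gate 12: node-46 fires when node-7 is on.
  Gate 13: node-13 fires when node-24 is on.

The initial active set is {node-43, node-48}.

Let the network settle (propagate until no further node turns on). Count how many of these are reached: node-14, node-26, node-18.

1

node-48 and node-43 are on, so node-26 fires (Gate 9).
node-14 would need node-43, node-46, and node-48 (Gate 6), but node-46 never turns on.
node-26: reached.
node-18 would need node-2 (Gate 4), but node-2 never turns on.
Reached: node-26 — 1 of the 3.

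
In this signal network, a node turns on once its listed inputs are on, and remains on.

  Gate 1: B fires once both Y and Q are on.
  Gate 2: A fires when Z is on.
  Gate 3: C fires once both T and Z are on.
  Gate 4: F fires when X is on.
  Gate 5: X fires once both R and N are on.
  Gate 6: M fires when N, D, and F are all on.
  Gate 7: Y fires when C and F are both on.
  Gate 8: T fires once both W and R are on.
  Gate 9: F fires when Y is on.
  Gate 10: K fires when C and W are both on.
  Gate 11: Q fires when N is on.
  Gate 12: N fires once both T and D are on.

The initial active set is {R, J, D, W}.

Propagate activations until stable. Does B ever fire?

B would need Y and Q (Gate 1), but Y never turns on.

No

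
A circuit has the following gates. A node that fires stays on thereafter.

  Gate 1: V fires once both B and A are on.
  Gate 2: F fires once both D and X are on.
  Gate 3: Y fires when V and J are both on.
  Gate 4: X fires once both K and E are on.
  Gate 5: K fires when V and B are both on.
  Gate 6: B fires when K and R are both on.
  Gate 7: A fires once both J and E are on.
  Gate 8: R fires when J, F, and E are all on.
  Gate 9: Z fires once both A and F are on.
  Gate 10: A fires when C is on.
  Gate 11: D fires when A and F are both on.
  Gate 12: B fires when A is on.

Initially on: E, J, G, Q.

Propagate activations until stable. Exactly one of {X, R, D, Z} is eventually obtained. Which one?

J and E are on, so A fires (Gate 7).
Gate 12: A on → B on.
B and A are on, so V fires (Gate 1).
V and B are on, so K fires (Gate 5).
K and E are on, so X fires (Gate 4).
R would need J, F, and E (Gate 8), but F never turns on. D would need A and F (Gate 11), but F never turns on. Z would need A and F (Gate 9), but F never turns on.

X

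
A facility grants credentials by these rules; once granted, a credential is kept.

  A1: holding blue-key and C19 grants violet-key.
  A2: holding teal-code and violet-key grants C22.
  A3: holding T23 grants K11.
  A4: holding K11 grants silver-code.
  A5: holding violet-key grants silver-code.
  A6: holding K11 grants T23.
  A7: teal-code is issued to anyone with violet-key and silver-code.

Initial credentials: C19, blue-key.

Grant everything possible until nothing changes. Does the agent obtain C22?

Holding blue-key and C19 grants violet-key (A1).
Holding violet-key grants silver-code (A5).
Holding violet-key and silver-code grants teal-code (A7).
Holding teal-code and violet-key grants C22 (A2).

Yes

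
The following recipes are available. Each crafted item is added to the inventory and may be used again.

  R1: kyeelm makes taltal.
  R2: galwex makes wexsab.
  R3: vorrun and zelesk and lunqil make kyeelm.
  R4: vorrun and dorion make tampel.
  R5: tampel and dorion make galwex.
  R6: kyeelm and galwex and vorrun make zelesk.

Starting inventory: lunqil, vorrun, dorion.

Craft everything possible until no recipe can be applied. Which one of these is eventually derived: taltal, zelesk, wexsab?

wexsab

vorrun and dorion → tampel (R4).
Using R5, tampel and dorion make galwex.
Using R2, galwex makes wexsab.
zelesk would need kyeelm, galwex, and vorrun (R6), but kyeelm is never obtained. taltal would need kyeelm (R1), but kyeelm is never obtained.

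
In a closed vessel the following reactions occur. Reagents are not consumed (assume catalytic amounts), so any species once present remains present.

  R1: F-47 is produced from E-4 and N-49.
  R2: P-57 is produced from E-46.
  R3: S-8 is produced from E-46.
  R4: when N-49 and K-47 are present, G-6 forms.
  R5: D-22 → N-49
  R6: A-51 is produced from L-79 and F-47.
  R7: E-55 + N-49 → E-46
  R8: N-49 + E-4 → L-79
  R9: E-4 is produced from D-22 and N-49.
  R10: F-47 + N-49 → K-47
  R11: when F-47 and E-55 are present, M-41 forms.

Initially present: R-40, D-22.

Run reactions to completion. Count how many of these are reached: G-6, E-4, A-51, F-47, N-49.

5

D-22 present → N-49 forms (R5).
D-22 and N-49 present → E-4 forms (R9).
E-4 and N-49 present → F-47 forms (R1).
N-49 and E-4 present → L-79 forms (R8).
L-79 and F-47 present → A-51 forms (R6).
F-47 and N-49 present → K-47 forms (R10).
N-49 and K-47 present → G-6 forms (R4).
G-6: reached.
E-4: reached.
A-51: reached.
F-47: reached.
N-49: reached.
All 5 are reached.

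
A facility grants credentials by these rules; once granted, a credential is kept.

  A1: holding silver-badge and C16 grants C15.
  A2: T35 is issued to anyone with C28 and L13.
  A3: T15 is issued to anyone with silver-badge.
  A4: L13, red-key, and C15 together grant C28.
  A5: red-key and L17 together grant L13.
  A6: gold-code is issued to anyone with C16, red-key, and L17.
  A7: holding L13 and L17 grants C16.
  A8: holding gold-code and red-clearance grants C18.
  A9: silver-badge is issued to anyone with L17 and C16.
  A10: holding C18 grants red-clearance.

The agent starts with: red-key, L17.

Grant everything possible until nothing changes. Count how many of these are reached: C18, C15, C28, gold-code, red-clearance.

Holding red-key and L17 grants L13 (A5).
Holding L13 and L17 grants C16 (A7).
Holding C16, red-key, and L17 grants gold-code (A6).
Holding L17 and C16 grants silver-badge (A9).
Holding silver-badge and C16 grants C15 (A1).
Holding L13, red-key, and C15 grants C28 (A4).
C18 would need gold-code and red-clearance (A8), but red-clearance is never granted.
C15: reached.
C28: reached.
gold-code: reached.
red-clearance would need C18 (A10), but C18 is never granted.
Reached: C15, C28, and gold-code — 3 of the 5.

3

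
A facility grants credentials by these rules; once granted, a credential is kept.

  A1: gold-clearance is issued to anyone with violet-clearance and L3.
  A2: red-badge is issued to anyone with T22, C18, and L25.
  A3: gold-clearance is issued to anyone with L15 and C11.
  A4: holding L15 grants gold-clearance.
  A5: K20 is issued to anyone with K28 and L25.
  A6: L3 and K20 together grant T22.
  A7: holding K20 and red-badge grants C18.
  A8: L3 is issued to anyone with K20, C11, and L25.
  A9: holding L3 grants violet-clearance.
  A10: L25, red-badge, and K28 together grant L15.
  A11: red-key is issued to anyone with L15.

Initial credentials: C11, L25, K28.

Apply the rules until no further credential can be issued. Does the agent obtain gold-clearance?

Holding K28 and L25 grants K20 (A5).
Holding K20, C11, and L25 grants L3 (A8).
Holding L3 grants violet-clearance (A9).
Holding violet-clearance and L3 grants gold-clearance (A1).

Yes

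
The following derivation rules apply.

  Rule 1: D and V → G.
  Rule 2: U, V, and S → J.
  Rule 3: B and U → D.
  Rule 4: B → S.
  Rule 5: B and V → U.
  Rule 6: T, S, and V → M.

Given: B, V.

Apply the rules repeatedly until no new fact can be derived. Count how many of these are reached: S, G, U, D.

From B, Rule 4 gives S.
B and V hold, so U follows (Rule 5).
From B and U, Rule 3 gives D.
D and V hold, so G follows (Rule 1).
S: reached.
G: reached.
U: reached.
D: reached.
All 4 are reached.

4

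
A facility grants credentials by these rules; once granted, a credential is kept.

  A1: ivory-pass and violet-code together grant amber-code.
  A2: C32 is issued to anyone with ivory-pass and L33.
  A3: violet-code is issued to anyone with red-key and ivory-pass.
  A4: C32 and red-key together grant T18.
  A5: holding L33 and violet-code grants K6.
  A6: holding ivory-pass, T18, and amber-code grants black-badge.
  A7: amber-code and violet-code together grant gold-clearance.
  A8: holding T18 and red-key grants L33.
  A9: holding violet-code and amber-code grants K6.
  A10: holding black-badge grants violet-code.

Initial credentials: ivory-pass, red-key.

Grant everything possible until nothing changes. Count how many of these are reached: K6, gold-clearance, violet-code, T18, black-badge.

Holding red-key and ivory-pass grants violet-code (A3).
Holding ivory-pass and violet-code grants amber-code (A1).
Holding amber-code and violet-code grants gold-clearance (A7).
Holding violet-code and amber-code grants K6 (A9).
K6: reached.
gold-clearance: reached.
violet-code: reached.
T18 would need C32 and red-key (A4), but C32 is never granted.
black-badge would need ivory-pass, T18, and amber-code (A6), but T18 is never granted.
Reached: K6, gold-clearance, and violet-code — 3 of the 5.

3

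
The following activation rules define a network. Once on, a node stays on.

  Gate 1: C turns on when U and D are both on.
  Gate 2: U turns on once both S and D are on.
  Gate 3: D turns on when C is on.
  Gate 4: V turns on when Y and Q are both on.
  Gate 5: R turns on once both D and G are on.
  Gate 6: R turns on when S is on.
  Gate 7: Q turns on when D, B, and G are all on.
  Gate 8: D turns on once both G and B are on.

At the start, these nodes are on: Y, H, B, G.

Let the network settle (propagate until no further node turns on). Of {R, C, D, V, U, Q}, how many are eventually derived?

4

Gate 8: G and B on → D on.
D and G are on, so R turns on (Gate 5).
Gate 7: D, B, and G on → Q on.
Y and Q are on, so V turns on (Gate 4).
R: reached.
C would need U and D (Gate 1), but U never turns on.
D: reached.
V: reached.
U would need S and D (Gate 2), but S never turns on.
Q: reached.
Reached: R, D, V, and Q — 4 of the 6.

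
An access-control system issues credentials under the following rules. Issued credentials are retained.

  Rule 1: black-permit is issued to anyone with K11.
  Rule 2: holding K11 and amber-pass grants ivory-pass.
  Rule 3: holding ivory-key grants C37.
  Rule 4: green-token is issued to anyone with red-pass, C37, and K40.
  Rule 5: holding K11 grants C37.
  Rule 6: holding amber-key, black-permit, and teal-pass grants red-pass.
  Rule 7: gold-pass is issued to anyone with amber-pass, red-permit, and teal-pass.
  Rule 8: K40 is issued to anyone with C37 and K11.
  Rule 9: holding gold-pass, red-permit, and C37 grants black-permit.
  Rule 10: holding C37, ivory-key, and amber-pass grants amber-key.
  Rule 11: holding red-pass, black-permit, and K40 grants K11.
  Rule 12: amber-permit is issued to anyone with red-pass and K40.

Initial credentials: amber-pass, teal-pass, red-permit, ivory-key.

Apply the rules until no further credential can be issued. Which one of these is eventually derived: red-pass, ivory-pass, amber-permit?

red-pass

Holding amber-pass, red-permit, and teal-pass grants gold-pass (Rule 7).
Holding ivory-key grants C37 (Rule 3).
Holding gold-pass, red-permit, and C37 grants black-permit (Rule 9).
Holding C37, ivory-key, and amber-pass grants amber-key (Rule 10).
Holding amber-key, black-permit, and teal-pass grants red-pass (Rule 6).
ivory-pass would need K11 and amber-pass (Rule 2), but K11 is never granted. amber-permit would need red-pass and K40 (Rule 12), but K40 is never granted.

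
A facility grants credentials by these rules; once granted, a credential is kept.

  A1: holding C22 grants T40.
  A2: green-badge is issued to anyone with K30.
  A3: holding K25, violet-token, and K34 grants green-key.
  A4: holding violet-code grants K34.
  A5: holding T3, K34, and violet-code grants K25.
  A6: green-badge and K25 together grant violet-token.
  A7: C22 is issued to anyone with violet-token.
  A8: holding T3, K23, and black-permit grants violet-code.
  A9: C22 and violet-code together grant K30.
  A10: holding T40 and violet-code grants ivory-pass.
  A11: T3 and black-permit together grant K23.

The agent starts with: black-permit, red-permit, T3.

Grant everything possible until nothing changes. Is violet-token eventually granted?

violet-token would need green-badge and K25 (A6), but green-badge is never granted.

No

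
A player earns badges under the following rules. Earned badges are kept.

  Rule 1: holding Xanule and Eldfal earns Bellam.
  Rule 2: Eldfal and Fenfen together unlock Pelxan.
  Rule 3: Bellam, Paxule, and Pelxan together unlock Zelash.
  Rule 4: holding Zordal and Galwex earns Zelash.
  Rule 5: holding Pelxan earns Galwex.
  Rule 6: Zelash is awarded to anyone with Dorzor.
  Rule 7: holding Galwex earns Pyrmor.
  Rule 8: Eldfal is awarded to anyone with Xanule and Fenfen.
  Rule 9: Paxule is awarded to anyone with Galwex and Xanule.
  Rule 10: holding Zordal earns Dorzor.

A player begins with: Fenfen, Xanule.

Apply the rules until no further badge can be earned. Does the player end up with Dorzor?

No

Dorzor would need Zordal (Rule 10), but Zordal is never earned.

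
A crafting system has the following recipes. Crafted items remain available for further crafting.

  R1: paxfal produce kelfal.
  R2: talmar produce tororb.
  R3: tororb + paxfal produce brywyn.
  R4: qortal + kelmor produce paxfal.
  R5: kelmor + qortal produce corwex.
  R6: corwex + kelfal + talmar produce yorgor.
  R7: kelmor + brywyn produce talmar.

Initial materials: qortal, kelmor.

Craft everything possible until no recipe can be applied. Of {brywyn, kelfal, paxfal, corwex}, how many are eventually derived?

Using R4, qortal and kelmor make paxfal.
kelmor + qortal → corwex (R5).
Using R1, paxfal makes kelfal.
brywyn would need tororb and paxfal (R3), but tororb is never obtained.
kelfal: reached.
paxfal: reached.
corwex: reached.
Reached: kelfal, paxfal, and corwex — 3 of the 4.

3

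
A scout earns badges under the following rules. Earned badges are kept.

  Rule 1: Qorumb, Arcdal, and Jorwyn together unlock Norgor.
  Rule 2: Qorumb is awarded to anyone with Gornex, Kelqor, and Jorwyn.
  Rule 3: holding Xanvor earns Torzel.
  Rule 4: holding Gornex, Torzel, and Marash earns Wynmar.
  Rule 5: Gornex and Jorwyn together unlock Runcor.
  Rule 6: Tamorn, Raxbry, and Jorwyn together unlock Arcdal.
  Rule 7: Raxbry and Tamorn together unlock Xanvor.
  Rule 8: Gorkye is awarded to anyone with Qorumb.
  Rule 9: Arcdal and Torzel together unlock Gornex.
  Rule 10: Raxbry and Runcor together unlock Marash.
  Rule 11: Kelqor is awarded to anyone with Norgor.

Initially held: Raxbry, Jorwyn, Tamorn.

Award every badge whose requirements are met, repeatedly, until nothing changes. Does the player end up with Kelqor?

No

Kelqor would need Norgor (Rule 11), but Norgor is never earned.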